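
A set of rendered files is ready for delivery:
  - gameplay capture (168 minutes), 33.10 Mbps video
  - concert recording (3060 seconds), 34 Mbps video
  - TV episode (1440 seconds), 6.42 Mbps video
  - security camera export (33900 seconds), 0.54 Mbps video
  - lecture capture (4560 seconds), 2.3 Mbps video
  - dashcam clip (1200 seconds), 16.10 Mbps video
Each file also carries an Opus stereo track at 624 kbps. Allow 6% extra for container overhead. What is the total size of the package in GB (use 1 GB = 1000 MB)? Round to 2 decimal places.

70.08 GB

Audio: 624 kbps = 0.624 Mbps.
gameplay capture: 33.724 Mbps × 10080 s × 1.06 = 360334.2 Mb
concert recording: 34.624 Mbps × 3060 s × 1.06 = 112306.4 Mb
TV episode: 7.044 Mbps × 1440 s × 1.06 = 10752.0 Mb
security camera export: 1.164 Mbps × 33900 s × 1.06 = 41827.2 Mb
lecture capture: 2.924 Mbps × 4560 s × 1.06 = 14133.4 Mb
dashcam clip: 16.724 Mbps × 1200 s × 1.06 = 21272.9 Mb
Total: 560626.1 Mb = 70078.3 MB.
= 70.08 GB.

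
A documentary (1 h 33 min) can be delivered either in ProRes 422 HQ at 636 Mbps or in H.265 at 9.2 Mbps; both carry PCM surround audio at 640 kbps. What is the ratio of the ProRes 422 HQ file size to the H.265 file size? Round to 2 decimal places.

1 h 33 min = 93 min = 5580 s
Audio: 640 kbps = 0.640 Mbps.
ProRes 422 HQ: 636.640 Mbps × 5580 s = 3552451.2 Mb = 444.056 GB.
H.265: 9.840 Mbps × 5580 s = 54907.2 Mb = 6.863 GB.
Ratio: 444.056 / 6.863 = 64.699.

64.70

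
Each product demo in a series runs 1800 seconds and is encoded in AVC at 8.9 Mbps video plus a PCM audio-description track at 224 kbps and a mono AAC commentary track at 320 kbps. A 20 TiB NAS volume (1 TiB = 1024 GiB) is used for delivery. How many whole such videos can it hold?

10348

Audio total: 224 + 320 = 544 kbps = 0.544 Mbps.
Total bitrate: 9.444 Mbps.
Per item: 9.444 Mbps × 1800 s = 16,999 Mb = 2,125 MB.
Capacity: 20 TiB = 175,921,860 Mb; 10348.83 items → 10348 complete.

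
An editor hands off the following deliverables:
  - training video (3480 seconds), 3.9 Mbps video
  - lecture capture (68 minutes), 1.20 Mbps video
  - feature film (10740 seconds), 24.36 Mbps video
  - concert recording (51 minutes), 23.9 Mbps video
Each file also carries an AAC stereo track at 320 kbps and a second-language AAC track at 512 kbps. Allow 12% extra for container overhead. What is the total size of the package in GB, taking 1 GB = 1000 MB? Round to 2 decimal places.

Audio total: 320 + 512 = 832 kbps = 0.832 Mbps.
training video: 4.732 Mbps × 3480 s × 1.12 = 18443.4 Mb
lecture capture: 2.032 Mbps × 4080 s × 1.12 = 9285.4 Mb
feature film: 25.192 Mbps × 10740 s × 1.12 = 303029.5 Mb
concert recording: 24.732 Mbps × 3060 s × 1.12 = 84761.5 Mb
Total: 415519.9 Mb = 51940.0 MB.
= 51.94 GB.

51.94 GB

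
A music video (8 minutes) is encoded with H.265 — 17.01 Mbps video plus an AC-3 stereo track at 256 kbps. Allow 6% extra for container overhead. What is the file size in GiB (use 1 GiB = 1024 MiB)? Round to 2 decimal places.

1.02 GiB

8 min = 480 s
Audio: 256 kbps = 0.256 Mbps.
Total bitrate: 17.01 + 0.256 = 17.266 Mbps.
Stream data: 17.266 Mbps × 480 s = 8287.7 Mb.
With 6% container overhead: ×1.06.
8,785 Mb = 1,098,117,600 bytes ÷ 1,073,741,824 = 1.023 GiB.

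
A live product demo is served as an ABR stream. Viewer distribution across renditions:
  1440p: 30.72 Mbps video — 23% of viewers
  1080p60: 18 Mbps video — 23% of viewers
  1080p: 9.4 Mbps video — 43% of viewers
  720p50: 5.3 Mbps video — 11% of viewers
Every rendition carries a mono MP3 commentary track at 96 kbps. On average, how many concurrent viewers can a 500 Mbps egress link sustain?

Audio: 96 kbps = 0.096 Mbps.
Average per-viewer bitrate: 0.23×30.816 + 0.23×18.096 + 0.43×9.496 + 0.11×5.396 = 15.927 Mbps.
500 Mbps = 500.0 Mbps; 500.0 / 15.927 = 31.39 → 31.

31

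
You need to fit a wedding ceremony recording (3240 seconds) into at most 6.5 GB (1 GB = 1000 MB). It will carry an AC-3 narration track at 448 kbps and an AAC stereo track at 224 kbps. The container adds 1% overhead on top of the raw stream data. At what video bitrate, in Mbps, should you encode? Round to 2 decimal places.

Budget: 6.5 GB = 52000.0 Mb.
Stream payload after overhead: 52000.0 / 1.01 = 51485.1 Mb.
Total bitrate budget: 51485.1 Mb / 3240 s = 15.890 Mbps.
Audio total: 448 + 224 = 672 kbps = 0.672 Mbps.
Video: 15.890 − 0.672 = 15.218 Mbps.

15.22 Mbps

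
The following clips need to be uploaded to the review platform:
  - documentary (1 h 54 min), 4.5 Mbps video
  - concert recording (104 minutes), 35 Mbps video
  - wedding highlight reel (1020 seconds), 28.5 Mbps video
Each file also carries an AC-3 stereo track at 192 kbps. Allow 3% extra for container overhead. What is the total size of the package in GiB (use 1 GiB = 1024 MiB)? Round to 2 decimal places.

Audio: 192 kbps = 0.192 Mbps.
documentary: 4.692 Mbps × 6840 s × 1.03 = 33056.1 Mb
concert recording: 35.192 Mbps × 6240 s × 1.03 = 226186.0 Mb
wedding highlight reel: 28.692 Mbps × 1020 s × 1.03 = 30143.8 Mb
Total: 289385.9 Mb = 36173.2 MB.
= 33.69 GiB.

33.69 GiB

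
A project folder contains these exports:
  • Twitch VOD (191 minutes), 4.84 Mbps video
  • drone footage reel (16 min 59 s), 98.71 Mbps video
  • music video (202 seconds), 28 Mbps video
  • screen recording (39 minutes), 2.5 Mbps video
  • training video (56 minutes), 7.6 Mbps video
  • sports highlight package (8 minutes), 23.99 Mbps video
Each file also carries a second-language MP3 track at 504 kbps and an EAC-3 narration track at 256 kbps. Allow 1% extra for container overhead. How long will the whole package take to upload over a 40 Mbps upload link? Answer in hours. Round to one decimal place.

Audio total: 504 + 256 = 760 kbps = 0.760 Mbps.
Twitch VOD: 5.600 Mbps × 11460 s × 1.01 = 64817.8 Mb
drone footage reel: 99.470 Mbps × 1019 s × 1.01 = 102373.5 Mb
music video: 28.760 Mbps × 202 s × 1.01 = 5867.6 Mb
screen recording: 3.260 Mbps × 2340 s × 1.01 = 7704.7 Mb
training video: 8.360 Mbps × 3360 s × 1.01 = 28370.5 Mb
sports highlight package: 24.750 Mbps × 480 s × 1.01 = 11998.8 Mb
Total: 221132.9 Mb = 27641.6 MB.
At 40 Mbps: 221132.9 / 40 = 5528 s ≈ 1.54 hours.

1.5 hours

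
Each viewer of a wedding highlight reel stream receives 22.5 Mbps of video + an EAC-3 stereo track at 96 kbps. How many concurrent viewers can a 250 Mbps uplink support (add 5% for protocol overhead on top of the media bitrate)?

Audio: 96 kbps = 0.096 Mbps.
Per-viewer media rate: 22.596 Mbps.
On the wire with 5% overhead: 23.726 Mbps.
250 Mbps = 250.0 Mbps; 250.0 / 23.726 = 10.54 → 10 viewers.

10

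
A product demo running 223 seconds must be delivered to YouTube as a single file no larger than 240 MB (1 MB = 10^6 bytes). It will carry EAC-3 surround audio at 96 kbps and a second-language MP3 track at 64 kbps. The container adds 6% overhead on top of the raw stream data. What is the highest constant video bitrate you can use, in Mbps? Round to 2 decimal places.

Budget: 240 MB = 1920.0 Mb.
Stream payload after overhead: 1920.0 / 1.06 = 1811.3 Mb.
Total bitrate budget: 1811.3 Mb / 223 s = 8.123 Mbps.
Audio total: 96 + 64 = 160 kbps = 0.160 Mbps.
Video: 8.123 − 0.160 = 7.963 Mbps.

7.96 Mbps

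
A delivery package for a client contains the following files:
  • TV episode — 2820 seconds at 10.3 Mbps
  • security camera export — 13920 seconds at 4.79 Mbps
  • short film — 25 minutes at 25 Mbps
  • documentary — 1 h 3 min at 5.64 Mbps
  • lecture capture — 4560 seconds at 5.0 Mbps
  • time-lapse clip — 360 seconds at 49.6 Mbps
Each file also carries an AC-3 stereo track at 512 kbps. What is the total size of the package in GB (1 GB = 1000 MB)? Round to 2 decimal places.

26.12 GB

Audio: 512 kbps = 0.512 Mbps.
TV episode: 10.812 Mbps × 2820 s = 30489.8 Mb
security camera export: 5.302 Mbps × 13920 s = 73803.8 Mb
short film: 25.512 Mbps × 1500 s = 38268.0 Mb
documentary: 6.152 Mbps × 3780 s = 23254.6 Mb
lecture capture: 5.512 Mbps × 4560 s = 25134.7 Mb
time-lapse clip: 50.112 Mbps × 360 s = 18040.3 Mb
Total: 208991.3 Mb = 26123.9 MB.
= 26.12 GB.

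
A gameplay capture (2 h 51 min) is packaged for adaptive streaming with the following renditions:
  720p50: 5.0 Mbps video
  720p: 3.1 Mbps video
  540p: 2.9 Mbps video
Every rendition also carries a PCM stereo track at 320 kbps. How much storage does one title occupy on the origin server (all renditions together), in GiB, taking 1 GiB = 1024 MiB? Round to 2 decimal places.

2 h 51 min = 171 min = 10260 s
Audio: 320 kbps = 0.320 Mbps.
Sum of rendition bitrates: (5.0+0.320) + (3.1+0.320) + (2.9+0.320) = 11.960 Mbps.
× 10260 s = 122,710 Mb = 15,339 MB = 14.29 GiB.

14.29 GiB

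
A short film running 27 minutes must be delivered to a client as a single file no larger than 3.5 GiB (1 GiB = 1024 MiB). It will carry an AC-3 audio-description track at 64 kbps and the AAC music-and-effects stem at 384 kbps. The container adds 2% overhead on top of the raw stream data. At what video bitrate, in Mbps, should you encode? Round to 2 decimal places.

17.75 Mbps

Budget: 3.5 GiB = 30064.8 Mb.
Stream payload after overhead: 30064.8 / 1.02 = 29475.3 Mb.
27 min = 1620 s
Total bitrate budget: 29475.3 Mb / 1620 s = 18.195 Mbps.
Audio total: 64 + 384 = 448 kbps = 0.448 Mbps.
Video: 18.195 − 0.448 = 17.747 Mbps.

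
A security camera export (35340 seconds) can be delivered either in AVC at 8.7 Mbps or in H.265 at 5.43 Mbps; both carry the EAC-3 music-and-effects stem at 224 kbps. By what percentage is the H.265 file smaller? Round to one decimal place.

36.6%

Audio: 224 kbps = 0.224 Mbps.
AVC: 8.924 Mbps × 35340 s = 315374.2 Mb = 39.422 GB.
H.265: 5.654 Mbps × 35340 s = 199812.4 Mb = 24.977 GB.
Reduction: (1 − 24.977/39.422) × 100 = 36.64%.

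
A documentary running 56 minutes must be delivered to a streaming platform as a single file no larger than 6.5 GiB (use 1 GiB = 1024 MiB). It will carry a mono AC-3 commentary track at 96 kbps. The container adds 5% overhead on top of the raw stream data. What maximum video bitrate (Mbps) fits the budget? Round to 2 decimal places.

Budget: 6.5 GiB = 55834.6 Mb.
Stream payload after overhead: 55834.6 / 1.05 = 53175.8 Mb.
56 min = 3360 s
Total bitrate budget: 53175.8 Mb / 3360 s = 15.826 Mbps.
Audio: 96 kbps = 0.096 Mbps.
Video: 15.826 − 0.096 = 15.730 Mbps.

15.73 Mbps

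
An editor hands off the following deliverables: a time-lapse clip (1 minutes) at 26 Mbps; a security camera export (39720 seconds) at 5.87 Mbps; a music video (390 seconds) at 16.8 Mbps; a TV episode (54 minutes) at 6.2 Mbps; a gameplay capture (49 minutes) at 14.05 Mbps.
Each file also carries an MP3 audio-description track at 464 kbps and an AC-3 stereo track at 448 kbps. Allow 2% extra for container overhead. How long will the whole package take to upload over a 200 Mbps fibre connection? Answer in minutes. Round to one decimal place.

Audio total: 464 + 448 = 912 kbps = 0.912 Mbps.
time-lapse clip: 26.912 Mbps × 60 s × 1.02 = 1647.0 Mb
security camera export: 6.782 Mbps × 39720 s × 1.02 = 274768.7 Mb
music video: 17.712 Mbps × 390 s × 1.02 = 7045.8 Mb
TV episode: 7.112 Mbps × 3240 s × 1.02 = 23503.7 Mb
gameplay capture: 14.962 Mbps × 2940 s × 1.02 = 44868.0 Mb
Total: 351833.3 Mb = 43979.2 MB.
At 200 Mbps: 351833.3 / 200 = 1759 s ≈ 29.3 minutes.

29.3 minutes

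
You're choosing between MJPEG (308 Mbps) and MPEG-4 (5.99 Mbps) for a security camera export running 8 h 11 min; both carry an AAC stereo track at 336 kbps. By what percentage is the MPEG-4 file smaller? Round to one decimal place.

8 h 11 min = 491 min = 29460 s
Audio: 336 kbps = 0.336 Mbps.
MJPEG: 308.336 Mbps × 29460 s = 9083578.6 Mb = 1135.447 GB.
MPEG-4: 6.326 Mbps × 29460 s = 186364.0 Mb = 23.295 GB.
Reduction: (1 − 23.295/1135.447) × 100 = 97.95%.

97.9%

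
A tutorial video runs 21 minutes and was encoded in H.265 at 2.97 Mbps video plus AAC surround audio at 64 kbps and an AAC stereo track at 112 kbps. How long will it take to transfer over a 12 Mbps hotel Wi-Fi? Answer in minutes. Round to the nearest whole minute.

21 min = 1260 s
Audio total: 64 + 112 = 176 kbps = 0.176 Mbps.
Total bitrate: 3.146 Mbps.
File: 3.146 Mbps × 1260 s = 3964.0 Mb.
At 12 Mbps: 3964.0 / 12 = 330.3 s ≈ 5.51 minutes.

6 minutes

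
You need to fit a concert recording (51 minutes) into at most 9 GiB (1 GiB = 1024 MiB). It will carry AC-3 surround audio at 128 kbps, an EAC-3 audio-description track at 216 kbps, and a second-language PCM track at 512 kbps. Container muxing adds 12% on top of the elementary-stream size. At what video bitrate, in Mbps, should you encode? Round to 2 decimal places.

21.70 Mbps

Budget: 9 GiB = 77309.4 Mb.
Stream payload after overhead: 77309.4 / 1.12 = 69026.3 Mb.
51 min = 3060 s
Total bitrate budget: 69026.3 Mb / 3060 s = 22.558 Mbps.
Audio total: 128 + 216 + 512 = 856 kbps = 0.856 Mbps.
Video: 22.558 − 0.856 = 21.702 Mbps.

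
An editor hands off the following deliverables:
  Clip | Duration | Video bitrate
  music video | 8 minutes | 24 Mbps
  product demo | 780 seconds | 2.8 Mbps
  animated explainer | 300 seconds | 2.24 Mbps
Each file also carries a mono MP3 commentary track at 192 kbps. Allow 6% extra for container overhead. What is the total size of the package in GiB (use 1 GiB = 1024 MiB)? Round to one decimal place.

Audio: 192 kbps = 0.192 Mbps.
music video: 24.192 Mbps × 480 s × 1.06 = 12308.9 Mb
product demo: 2.992 Mbps × 780 s × 1.06 = 2473.8 Mb
animated explainer: 2.432 Mbps × 300 s × 1.06 = 773.4 Mb
Total: 15556.1 Mb = 1944.5 MB.
= 1.811 GiB.

1.8 GiB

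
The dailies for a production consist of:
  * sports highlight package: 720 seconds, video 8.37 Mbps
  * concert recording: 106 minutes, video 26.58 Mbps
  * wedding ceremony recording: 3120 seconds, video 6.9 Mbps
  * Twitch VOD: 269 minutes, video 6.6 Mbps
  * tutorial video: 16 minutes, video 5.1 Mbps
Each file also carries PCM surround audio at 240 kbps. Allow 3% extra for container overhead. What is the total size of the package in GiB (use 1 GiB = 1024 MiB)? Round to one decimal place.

37.7 GiB

Audio: 240 kbps = 0.240 Mbps.
sports highlight package: 8.610 Mbps × 720 s × 1.03 = 6385.2 Mb
concert recording: 26.820 Mbps × 6360 s × 1.03 = 175692.5 Mb
wedding ceremony recording: 7.140 Mbps × 3120 s × 1.03 = 22945.1 Mb
Twitch VOD: 6.840 Mbps × 16140 s × 1.03 = 113709.5 Mb
tutorial video: 5.340 Mbps × 960 s × 1.03 = 5280.2 Mb
Total: 324012.5 Mb = 40501.6 MB.
= 37.72 GiB.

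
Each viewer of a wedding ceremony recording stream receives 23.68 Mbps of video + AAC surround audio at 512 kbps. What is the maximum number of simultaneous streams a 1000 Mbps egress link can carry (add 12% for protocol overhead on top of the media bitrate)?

Audio: 512 kbps = 0.512 Mbps.
Per-viewer media rate: 24.192 Mbps.
On the wire with 12% overhead: 27.095 Mbps.
1000 Mbps = 1,000 Mbps; 1,000 / 27.095 = 36.91 → 36 viewers.

36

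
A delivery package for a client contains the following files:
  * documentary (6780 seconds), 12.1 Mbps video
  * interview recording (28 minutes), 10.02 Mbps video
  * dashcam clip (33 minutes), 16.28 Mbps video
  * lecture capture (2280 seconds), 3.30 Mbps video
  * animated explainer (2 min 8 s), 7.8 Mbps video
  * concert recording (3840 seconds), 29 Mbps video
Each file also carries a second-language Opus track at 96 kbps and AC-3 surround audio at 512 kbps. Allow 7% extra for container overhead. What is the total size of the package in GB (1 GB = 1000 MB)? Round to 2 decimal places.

Audio total: 96 + 512 = 608 kbps = 0.608 Mbps.
documentary: 12.708 Mbps × 6780 s × 1.07 = 92191.5 Mb
interview recording: 10.628 Mbps × 1680 s × 1.07 = 19104.9 Mb
dashcam clip: 16.888 Mbps × 1980 s × 1.07 = 35778.9 Mb
lecture capture: 3.908 Mbps × 2280 s × 1.07 = 9534.0 Mb
animated explainer: 8.408 Mbps × 128 s × 1.07 = 1151.6 Mb
concert recording: 29.608 Mbps × 3840 s × 1.07 = 121653.4 Mb
Total: 279414.1 Mb = 34926.8 MB.
= 34.93 GB.

34.93 GB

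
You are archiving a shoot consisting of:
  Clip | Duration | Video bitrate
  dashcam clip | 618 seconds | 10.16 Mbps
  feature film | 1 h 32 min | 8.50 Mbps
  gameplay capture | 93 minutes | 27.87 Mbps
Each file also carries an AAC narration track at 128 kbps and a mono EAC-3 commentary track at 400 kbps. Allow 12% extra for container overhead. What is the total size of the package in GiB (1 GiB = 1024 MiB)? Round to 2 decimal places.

Audio total: 128 + 400 = 528 kbps = 0.528 Mbps.
dashcam clip: 10.688 Mbps × 618 s × 1.12 = 7397.8 Mb
feature film: 9.028 Mbps × 5520 s × 1.12 = 55814.7 Mb
gameplay capture: 28.398 Mbps × 5580 s × 1.12 = 177476.1 Mb
Total: 240688.7 Mb = 30086.1 MB.
= 28.02 GiB.

28.02 GiB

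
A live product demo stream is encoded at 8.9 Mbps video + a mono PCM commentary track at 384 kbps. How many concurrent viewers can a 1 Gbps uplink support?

107

Audio: 384 kbps = 0.384 Mbps.
Per-viewer media rate: 9.284 Mbps.
1 Gbps = 1,000 Mbps; 1,000 / 9.284 = 107.71 → 107 viewers.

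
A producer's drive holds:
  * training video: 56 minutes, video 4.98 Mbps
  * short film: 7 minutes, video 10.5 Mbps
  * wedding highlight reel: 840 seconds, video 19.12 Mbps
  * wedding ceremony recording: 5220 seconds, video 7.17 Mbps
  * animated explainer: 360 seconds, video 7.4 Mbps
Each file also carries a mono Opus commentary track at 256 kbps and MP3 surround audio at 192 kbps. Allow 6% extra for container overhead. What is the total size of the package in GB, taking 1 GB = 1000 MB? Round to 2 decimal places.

10.85 GB

Audio total: 256 + 192 = 448 kbps = 0.448 Mbps.
training video: 5.428 Mbps × 3360 s × 1.06 = 19332.4 Mb
short film: 10.948 Mbps × 420 s × 1.06 = 4874.0 Mb
wedding highlight reel: 19.568 Mbps × 840 s × 1.06 = 17423.3 Mb
wedding ceremony recording: 7.618 Mbps × 5220 s × 1.06 = 42151.9 Mb
animated explainer: 7.848 Mbps × 360 s × 1.06 = 2994.8 Mb
Total: 86776.5 Mb = 10847.1 MB.
= 10.85 GB.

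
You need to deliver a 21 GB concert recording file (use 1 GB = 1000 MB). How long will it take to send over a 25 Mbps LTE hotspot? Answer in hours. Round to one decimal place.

File: 21 GB = 168000.0 Mb.
At 25 Mbps: 168000.0 / 25 = 6720.0 s ≈ 1.87 hours.

1.9 hours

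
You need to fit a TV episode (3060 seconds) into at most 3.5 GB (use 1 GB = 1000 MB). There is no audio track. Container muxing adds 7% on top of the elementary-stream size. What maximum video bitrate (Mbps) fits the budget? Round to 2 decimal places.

Budget: 3.5 GB = 28000.0 Mb.
Stream payload after overhead: 28000.0 / 1.07 = 26168.2 Mb.
Total bitrate budget: 26168.2 Mb / 3060 s = 8.552 Mbps.

8.55 Mbps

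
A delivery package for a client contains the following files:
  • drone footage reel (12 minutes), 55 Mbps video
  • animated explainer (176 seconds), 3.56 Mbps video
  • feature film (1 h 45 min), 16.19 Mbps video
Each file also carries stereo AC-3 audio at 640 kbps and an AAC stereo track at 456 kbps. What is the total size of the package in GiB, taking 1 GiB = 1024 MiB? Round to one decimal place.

17.5 GiB

Audio total: 640 + 456 = 1096 kbps = 1.096 Mbps.
drone footage reel: 56.096 Mbps × 720 s = 40389.1 Mb
animated explainer: 4.656 Mbps × 176 s = 819.5 Mb
feature film: 17.286 Mbps × 6300 s = 108901.8 Mb
Total: 150110.4 Mb = 18763.8 MB.
= 17.48 GiB.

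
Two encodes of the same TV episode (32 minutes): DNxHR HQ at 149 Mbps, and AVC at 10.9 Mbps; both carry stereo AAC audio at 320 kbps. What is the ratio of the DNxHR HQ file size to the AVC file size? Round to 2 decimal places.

13.31

32 min = 1920 s
Audio: 320 kbps = 0.320 Mbps.
DNxHR HQ: 149.320 Mbps × 1920 s = 286694.4 Mb = 35.837 GB.
AVC: 11.220 Mbps × 1920 s = 21542.4 Mb = 2.693 GB.
Ratio: 35.837 / 2.693 = 13.308.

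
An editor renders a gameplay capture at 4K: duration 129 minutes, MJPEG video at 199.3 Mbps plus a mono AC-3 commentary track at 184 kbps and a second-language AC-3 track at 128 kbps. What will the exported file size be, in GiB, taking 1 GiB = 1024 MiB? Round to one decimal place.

179.9 GiB

129 min = 7740 s
Audio total: 184 + 128 = 312 kbps = 0.312 Mbps.
Total bitrate: 199.3 + 0.312 = 199.612 Mbps.
Stream data: 199.612 Mbps × 7740 s = 1544996.9 Mb.
1,544,997 Mb = 193,124,610,000 bytes ÷ 1,073,741,824 = 179.9 GiB.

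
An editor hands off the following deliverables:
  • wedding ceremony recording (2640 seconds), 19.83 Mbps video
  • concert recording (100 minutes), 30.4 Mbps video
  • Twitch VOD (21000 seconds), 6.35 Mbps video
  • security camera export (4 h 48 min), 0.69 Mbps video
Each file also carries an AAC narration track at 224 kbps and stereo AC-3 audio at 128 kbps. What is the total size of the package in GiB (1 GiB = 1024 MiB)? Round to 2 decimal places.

Audio total: 224 + 128 = 352 kbps = 0.352 Mbps.
wedding ceremony recording: 20.182 Mbps × 2640 s = 53280.5 Mb
concert recording: 30.752 Mbps × 6000 s = 184512.0 Mb
Twitch VOD: 6.702 Mbps × 21000 s = 140742.0 Mb
security camera export: 1.042 Mbps × 17280 s = 18005.8 Mb
Total: 396540.2 Mb = 49567.5 MB.
= 46.16 GiB.

46.16 GiB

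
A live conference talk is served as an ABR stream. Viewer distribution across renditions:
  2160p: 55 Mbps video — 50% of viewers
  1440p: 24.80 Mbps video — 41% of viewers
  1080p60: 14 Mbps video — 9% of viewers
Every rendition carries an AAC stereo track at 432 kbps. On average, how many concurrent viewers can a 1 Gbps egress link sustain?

25

Audio: 432 kbps = 0.432 Mbps.
Average per-viewer bitrate: 0.50×55.432 + 0.41×25.232 + 0.09×14.432 = 39.360 Mbps.
1 Gbps = 1,000 Mbps; 1,000 / 39.360 = 25.41 → 25.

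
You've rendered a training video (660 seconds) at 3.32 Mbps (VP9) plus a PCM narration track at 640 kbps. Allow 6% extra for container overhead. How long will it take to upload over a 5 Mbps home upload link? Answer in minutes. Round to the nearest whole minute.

9 minutes

Audio: 640 kbps = 0.640 Mbps.
Total bitrate: 3.960 Mbps.
File: 3.960 Mbps × 660 s = 2613.6 Mb.
With 6% container overhead: ×1.06. → 2770.4 Mb.
At 5 Mbps: 2770.4 / 5 = 554.1 s ≈ 9.23 minutes.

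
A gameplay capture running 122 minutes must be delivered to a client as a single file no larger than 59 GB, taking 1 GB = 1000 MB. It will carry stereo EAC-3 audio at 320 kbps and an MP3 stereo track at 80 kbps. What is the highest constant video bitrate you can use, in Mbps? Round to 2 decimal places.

64.08 Mbps

Budget: 59 GB = 472000.0 Mb.
122 min = 7320 s
Total bitrate budget: 472000.0 Mb / 7320 s = 64.481 Mbps.
Audio total: 320 + 80 = 400 kbps = 0.400 Mbps.
Video: 64.481 − 0.400 = 64.081 Mbps.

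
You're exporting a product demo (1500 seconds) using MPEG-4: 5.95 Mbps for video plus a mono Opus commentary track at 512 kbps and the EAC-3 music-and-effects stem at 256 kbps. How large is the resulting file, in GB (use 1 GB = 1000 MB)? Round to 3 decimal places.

1.260 GB

Audio total: 512 + 256 = 768 kbps = 0.768 Mbps.
Total bitrate: 5.95 + 0.768 = 6.718 Mbps.
Stream data: 6.718 Mbps × 1500 s = 10077.0 Mb.
10,077 Mb ÷ 8 = 1,260 MB → 1.260 GB.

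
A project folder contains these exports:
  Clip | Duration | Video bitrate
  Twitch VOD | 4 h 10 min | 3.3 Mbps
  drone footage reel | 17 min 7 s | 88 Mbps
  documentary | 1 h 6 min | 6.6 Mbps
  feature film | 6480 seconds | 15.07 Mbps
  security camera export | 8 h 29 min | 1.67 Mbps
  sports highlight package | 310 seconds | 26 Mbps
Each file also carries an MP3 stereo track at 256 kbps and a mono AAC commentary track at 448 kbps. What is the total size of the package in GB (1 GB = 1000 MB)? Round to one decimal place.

Audio total: 256 + 448 = 704 kbps = 0.704 Mbps.
Twitch VOD: 4.004 Mbps × 15000 s = 60060.0 Mb
drone footage reel: 88.704 Mbps × 1027 s = 91099.0 Mb
documentary: 7.304 Mbps × 3960 s = 28923.8 Mb
feature film: 15.774 Mbps × 6480 s = 102215.5 Mb
security camera export: 2.374 Mbps × 30540 s = 72502.0 Mb
sports highlight package: 26.704 Mbps × 310 s = 8278.2 Mb
Total: 363078.6 Mb = 45384.8 MB.
= 45.38 GB.

45.4 GB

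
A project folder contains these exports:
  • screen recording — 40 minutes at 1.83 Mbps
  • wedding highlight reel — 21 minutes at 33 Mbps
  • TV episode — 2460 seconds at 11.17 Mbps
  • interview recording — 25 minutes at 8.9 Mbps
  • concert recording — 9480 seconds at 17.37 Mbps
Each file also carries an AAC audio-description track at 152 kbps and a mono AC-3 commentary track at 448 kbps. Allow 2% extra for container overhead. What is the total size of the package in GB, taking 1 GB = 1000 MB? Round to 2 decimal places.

33.37 GB

Audio total: 152 + 448 = 600 kbps = 0.600 Mbps.
screen recording: 2.430 Mbps × 2400 s × 1.02 = 5948.6 Mb
wedding highlight reel: 33.600 Mbps × 1260 s × 1.02 = 43182.7 Mb
TV episode: 11.770 Mbps × 2460 s × 1.02 = 29533.3 Mb
interview recording: 9.500 Mbps × 1500 s × 1.02 = 14535.0 Mb
concert recording: 17.970 Mbps × 9480 s × 1.02 = 173762.7 Mb
Total: 266962.4 Mb = 33370.3 MB.
= 33.37 GB.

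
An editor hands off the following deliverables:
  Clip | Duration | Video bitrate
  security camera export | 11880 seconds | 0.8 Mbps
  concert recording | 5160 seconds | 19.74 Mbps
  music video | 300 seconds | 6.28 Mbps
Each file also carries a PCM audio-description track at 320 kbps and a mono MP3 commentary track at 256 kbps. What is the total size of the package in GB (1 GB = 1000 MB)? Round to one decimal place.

15.4 GB

Audio total: 320 + 256 = 576 kbps = 0.576 Mbps.
security camera export: 1.376 Mbps × 11880 s = 16346.9 Mb
concert recording: 20.316 Mbps × 5160 s = 104830.6 Mb
music video: 6.856 Mbps × 300 s = 2056.8 Mb
Total: 123234.2 Mb = 15404.3 MB.
= 15.40 GB.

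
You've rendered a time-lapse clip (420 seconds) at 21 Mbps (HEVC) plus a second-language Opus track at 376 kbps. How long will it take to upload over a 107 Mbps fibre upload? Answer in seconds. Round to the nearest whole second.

Audio: 376 kbps = 0.376 Mbps.
Total bitrate: 21.376 Mbps.
File: 21.376 Mbps × 420 s = 8977.9 Mb.
At 107 Mbps: 8977.9 / 107 = 83.9 s ≈ 83.9 seconds.

84 seconds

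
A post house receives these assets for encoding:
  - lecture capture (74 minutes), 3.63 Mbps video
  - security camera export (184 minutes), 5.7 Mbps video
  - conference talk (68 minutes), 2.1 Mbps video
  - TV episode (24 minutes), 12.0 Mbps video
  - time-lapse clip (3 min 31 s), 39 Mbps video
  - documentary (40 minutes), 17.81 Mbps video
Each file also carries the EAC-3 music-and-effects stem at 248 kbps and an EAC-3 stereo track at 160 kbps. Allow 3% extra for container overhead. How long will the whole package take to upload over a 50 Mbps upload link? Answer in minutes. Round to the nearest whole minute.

Audio total: 248 + 160 = 408 kbps = 0.408 Mbps.
lecture capture: 4.038 Mbps × 4440 s × 1.03 = 18466.6 Mb
security camera export: 6.108 Mbps × 11040 s × 1.03 = 69455.3 Mb
conference talk: 2.508 Mbps × 4080 s × 1.03 = 10539.6 Mb
TV episode: 12.408 Mbps × 1440 s × 1.03 = 18403.5 Mb
time-lapse clip: 39.408 Mbps × 211 s × 1.03 = 8564.5 Mb
documentary: 18.218 Mbps × 2400 s × 1.03 = 45034.9 Mb
Total: 170464.5 Mb = 21308.1 MB.
At 50 Mbps: 170464.5 / 50 = 3409 s ≈ 56.8 minutes.

57 minutes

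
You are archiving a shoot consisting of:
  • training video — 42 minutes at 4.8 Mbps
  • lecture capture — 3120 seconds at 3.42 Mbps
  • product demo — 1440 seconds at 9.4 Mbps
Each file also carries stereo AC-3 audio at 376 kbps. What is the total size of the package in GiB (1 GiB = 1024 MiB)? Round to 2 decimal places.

4.54 GiB

Audio: 376 kbps = 0.376 Mbps.
training video: 5.176 Mbps × 2520 s = 13043.5 Mb
lecture capture: 3.796 Mbps × 3120 s = 11843.5 Mb
product demo: 9.776 Mbps × 1440 s = 14077.4 Mb
Total: 38964.5 Mb = 4870.6 MB.
= 4.536 GiB.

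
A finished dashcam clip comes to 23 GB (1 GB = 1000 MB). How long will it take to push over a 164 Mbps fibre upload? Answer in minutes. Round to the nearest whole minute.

19 minutes

File: 23 GB = 184000.0 Mb.
At 164 Mbps: 184000.0 / 164 = 1122.0 s ≈ 18.7 minutes.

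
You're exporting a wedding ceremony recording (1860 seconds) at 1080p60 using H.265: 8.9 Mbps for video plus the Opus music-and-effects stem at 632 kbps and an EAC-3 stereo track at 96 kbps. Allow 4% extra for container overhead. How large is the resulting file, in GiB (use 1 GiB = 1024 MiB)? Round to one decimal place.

Audio total: 632 + 96 = 728 kbps = 0.728 Mbps.
Total bitrate: 8.9 + 0.728 = 9.628 Mbps.
Stream data: 9.628 Mbps × 1860 s = 17908.1 Mb.
With 4% container overhead: ×1.04.
18,624 Mb = 2,328,050,400 bytes ÷ 1,073,741,824 = 2.168 GiB.

2.2 GiB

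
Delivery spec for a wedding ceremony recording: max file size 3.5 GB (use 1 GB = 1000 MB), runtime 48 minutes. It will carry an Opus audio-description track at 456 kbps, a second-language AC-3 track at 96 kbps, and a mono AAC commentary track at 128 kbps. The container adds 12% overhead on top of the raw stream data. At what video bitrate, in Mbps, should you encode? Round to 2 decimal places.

8.00 Mbps

Budget: 3.5 GB = 28000.0 Mb.
Stream payload after overhead: 28000.0 / 1.12 = 25000.0 Mb.
48 min = 2880 s
Total bitrate budget: 25000.0 Mb / 2880 s = 8.681 Mbps.
Audio total: 456 + 96 + 128 = 680 kbps = 0.680 Mbps.
Video: 8.681 − 0.680 = 8.001 Mbps.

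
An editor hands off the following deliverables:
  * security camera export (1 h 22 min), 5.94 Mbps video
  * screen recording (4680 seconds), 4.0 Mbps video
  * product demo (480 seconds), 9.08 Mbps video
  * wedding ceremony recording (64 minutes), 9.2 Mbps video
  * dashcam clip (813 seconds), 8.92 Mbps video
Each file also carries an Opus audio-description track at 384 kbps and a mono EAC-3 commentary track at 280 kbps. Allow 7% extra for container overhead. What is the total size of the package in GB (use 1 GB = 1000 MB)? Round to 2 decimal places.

14.00 GB

Audio total: 384 + 280 = 664 kbps = 0.664 Mbps.
security camera export: 6.604 Mbps × 4920 s × 1.07 = 34766.1 Mb
screen recording: 4.664 Mbps × 4680 s × 1.07 = 23355.4 Mb
product demo: 9.744 Mbps × 480 s × 1.07 = 5004.5 Mb
wedding ceremony recording: 9.864 Mbps × 3840 s × 1.07 = 40529.2 Mb
dashcam clip: 9.584 Mbps × 813 s × 1.07 = 8337.2 Mb
Total: 111992.5 Mb = 13999.1 MB.
= 14.00 GB.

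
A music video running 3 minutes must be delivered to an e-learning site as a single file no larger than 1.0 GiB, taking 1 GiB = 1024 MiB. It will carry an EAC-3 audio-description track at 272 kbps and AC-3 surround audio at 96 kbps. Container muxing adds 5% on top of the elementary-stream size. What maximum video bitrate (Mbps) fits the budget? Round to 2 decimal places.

45.08 Mbps

Budget: 1.0 GiB = 8589.9 Mb.
Stream payload after overhead: 8589.9 / 1.05 = 8180.9 Mb.
3 min = 180 s
Total bitrate budget: 8180.9 Mb / 180 s = 45.449 Mbps.
Audio total: 272 + 96 = 368 kbps = 0.368 Mbps.
Video: 45.449 − 0.368 = 45.081 Mbps.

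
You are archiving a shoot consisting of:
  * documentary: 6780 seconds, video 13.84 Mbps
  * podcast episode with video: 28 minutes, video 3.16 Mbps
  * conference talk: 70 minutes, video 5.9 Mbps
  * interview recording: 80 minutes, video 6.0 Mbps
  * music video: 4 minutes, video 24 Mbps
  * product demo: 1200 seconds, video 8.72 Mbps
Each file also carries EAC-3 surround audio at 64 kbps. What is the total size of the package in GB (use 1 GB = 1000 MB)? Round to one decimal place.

Audio: 64 kbps = 0.064 Mbps.
documentary: 13.904 Mbps × 6780 s = 94269.1 Mb
podcast episode with video: 3.224 Mbps × 1680 s = 5416.3 Mb
conference talk: 5.964 Mbps × 4200 s = 25048.8 Mb
interview recording: 6.064 Mbps × 4800 s = 29107.2 Mb
music video: 24.064 Mbps × 240 s = 5775.4 Mb
product demo: 8.784 Mbps × 1200 s = 10540.8 Mb
Total: 170157.6 Mb = 21269.7 MB.
= 21.27 GB.

21.3 GB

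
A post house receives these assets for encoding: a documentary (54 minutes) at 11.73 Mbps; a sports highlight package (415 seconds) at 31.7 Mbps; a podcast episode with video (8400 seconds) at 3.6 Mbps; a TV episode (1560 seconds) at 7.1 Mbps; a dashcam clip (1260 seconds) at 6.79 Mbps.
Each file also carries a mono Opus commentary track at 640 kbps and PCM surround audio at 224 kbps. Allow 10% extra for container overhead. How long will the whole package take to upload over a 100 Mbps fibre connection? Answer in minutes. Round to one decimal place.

20.9 minutes

Audio total: 640 + 224 = 864 kbps = 0.864 Mbps.
documentary: 12.594 Mbps × 3240 s × 1.10 = 44885.0 Mb
sports highlight package: 32.564 Mbps × 415 s × 1.10 = 14865.5 Mb
podcast episode with video: 4.464 Mbps × 8400 s × 1.10 = 41247.4 Mb
TV episode: 7.964 Mbps × 1560 s × 1.10 = 13666.2 Mb
dashcam clip: 7.654 Mbps × 1260 s × 1.10 = 10608.4 Mb
Total: 125272.5 Mb = 15659.1 MB.
At 100 Mbps: 125272.5 / 100 = 1253 s ≈ 20.9 minutes.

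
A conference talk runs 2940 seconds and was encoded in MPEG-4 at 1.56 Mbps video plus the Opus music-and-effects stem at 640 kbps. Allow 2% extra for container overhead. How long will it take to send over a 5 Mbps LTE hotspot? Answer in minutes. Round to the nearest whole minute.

Audio: 640 kbps = 0.640 Mbps.
Total bitrate: 2.200 Mbps.
File: 2.200 Mbps × 2940 s = 6468.0 Mb.
With 2% container overhead: ×1.02. → 6597.4 Mb.
At 5 Mbps: 6597.4 / 5 = 1319.5 s ≈ 22 minutes.

22 minutes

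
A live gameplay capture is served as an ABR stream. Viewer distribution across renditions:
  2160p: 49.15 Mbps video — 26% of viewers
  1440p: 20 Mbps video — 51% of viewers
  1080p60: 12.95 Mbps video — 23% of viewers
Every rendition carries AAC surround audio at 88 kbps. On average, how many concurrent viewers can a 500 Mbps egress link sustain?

19

Audio: 88 kbps = 0.088 Mbps.
Average per-viewer bitrate: 0.26×49.238 + 0.51×20.088 + 0.23×13.038 = 26.046 Mbps.
500 Mbps = 500.0 Mbps; 500.0 / 26.046 = 19.20 → 19.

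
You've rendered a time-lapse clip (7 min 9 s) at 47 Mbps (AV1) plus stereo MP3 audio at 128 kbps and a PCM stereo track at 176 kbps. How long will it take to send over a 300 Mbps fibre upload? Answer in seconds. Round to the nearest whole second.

7 min 9 s = 429 s
Audio total: 128 + 176 = 304 kbps = 0.304 Mbps.
Total bitrate: 47.304 Mbps.
File: 47.304 Mbps × 429 s = 20293.4 Mb.
At 300 Mbps: 20293.4 / 300 = 67.6 s ≈ 67.6 seconds.

68 seconds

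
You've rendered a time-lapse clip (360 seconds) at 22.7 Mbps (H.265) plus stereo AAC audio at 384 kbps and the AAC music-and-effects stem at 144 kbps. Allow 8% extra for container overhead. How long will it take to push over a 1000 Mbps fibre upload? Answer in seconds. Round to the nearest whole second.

Audio total: 384 + 144 = 528 kbps = 0.528 Mbps.
Total bitrate: 23.228 Mbps.
File: 23.228 Mbps × 360 s = 8362.1 Mb.
With 8% container overhead: ×1.08. → 9031.0 Mb.
At 1000 Mbps: 9031.0 / 1000 = 9.0 s ≈ 9.03 seconds.

9 seconds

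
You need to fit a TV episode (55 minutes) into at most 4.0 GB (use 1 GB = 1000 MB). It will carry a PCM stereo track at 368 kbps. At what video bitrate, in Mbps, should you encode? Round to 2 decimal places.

9.33 Mbps

Budget: 4.0 GB = 32000.0 Mb.
55 min = 3300 s
Total bitrate budget: 32000.0 Mb / 3300 s = 9.697 Mbps.
Audio: 368 kbps = 0.368 Mbps.
Video: 9.697 − 0.368 = 9.329 Mbps.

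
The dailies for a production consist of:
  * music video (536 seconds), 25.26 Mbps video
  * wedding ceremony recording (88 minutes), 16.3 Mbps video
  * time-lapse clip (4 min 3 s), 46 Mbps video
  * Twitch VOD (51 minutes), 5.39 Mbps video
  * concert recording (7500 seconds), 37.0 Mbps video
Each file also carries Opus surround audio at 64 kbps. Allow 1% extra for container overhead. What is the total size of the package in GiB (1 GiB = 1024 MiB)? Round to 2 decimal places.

Audio: 64 kbps = 0.064 Mbps.
music video: 25.324 Mbps × 536 s × 1.01 = 13709.4 Mb
wedding ceremony recording: 16.364 Mbps × 5280 s × 1.01 = 87265.9 Mb
time-lapse clip: 46.064 Mbps × 243 s × 1.01 = 11305.5 Mb
Twitch VOD: 5.454 Mbps × 3060 s × 1.01 = 16856.1 Mb
concert recording: 37.064 Mbps × 7500 s × 1.01 = 280759.8 Mb
Total: 409896.8 Mb = 51237.1 MB.
= 47.72 GiB.

47.72 GiB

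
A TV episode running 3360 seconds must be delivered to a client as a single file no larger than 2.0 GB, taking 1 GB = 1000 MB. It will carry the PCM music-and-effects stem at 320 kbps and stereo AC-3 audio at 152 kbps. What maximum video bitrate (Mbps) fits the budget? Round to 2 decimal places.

Budget: 2.0 GB = 16000.0 Mb.
Total bitrate budget: 16000.0 Mb / 3360 s = 4.762 Mbps.
Audio total: 320 + 152 = 472 kbps = 0.472 Mbps.
Video: 4.762 − 0.472 = 4.290 Mbps.

4.29 Mbps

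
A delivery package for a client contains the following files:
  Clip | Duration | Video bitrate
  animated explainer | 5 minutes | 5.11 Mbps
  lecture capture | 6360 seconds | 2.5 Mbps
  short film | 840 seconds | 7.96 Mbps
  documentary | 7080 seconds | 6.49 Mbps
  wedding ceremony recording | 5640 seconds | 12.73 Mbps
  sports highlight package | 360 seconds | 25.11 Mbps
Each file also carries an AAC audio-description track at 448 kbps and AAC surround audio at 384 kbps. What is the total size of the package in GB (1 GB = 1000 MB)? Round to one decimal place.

Audio total: 448 + 384 = 832 kbps = 0.832 Mbps.
animated explainer: 5.942 Mbps × 300 s = 1782.6 Mb
lecture capture: 3.332 Mbps × 6360 s = 21191.5 Mb
short film: 8.792 Mbps × 840 s = 7385.3 Mb
documentary: 7.322 Mbps × 7080 s = 51839.8 Mb
wedding ceremony recording: 13.562 Mbps × 5640 s = 76489.7 Mb
sports highlight package: 25.942 Mbps × 360 s = 9339.1 Mb
Total: 168028.0 Mb = 21003.5 MB.
= 21.00 GB.

21.0 GB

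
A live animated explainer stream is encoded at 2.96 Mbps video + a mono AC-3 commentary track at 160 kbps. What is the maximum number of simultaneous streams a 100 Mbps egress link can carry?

Audio: 160 kbps = 0.160 Mbps.
Per-viewer media rate: 3.120 Mbps.
100 Mbps = 100.0 Mbps; 100.0 / 3.120 = 32.05 → 32 viewers.

32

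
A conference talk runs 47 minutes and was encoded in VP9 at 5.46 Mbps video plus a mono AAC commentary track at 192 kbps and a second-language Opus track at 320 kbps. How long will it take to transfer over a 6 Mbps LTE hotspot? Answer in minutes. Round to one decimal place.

46.8 minutes

47 min = 2820 s
Audio total: 192 + 320 = 512 kbps = 0.512 Mbps.
Total bitrate: 5.972 Mbps.
File: 5.972 Mbps × 2820 s = 16841.0 Mb.
At 6 Mbps: 16841.0 / 6 = 2806.8 s ≈ 46.8 minutes.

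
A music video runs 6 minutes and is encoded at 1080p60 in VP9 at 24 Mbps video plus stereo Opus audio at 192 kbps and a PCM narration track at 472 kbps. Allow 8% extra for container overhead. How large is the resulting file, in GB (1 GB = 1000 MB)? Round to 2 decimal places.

1.20 GB

6 min = 360 s
Audio total: 192 + 472 = 664 kbps = 0.664 Mbps.
Total bitrate: 24 + 0.664 = 24.664 Mbps.
Stream data: 24.664 Mbps × 360 s = 8879.0 Mb.
With 8% container overhead: ×1.08.
9,589 Mb ÷ 8 = 1,199 MB → 1.199 GB.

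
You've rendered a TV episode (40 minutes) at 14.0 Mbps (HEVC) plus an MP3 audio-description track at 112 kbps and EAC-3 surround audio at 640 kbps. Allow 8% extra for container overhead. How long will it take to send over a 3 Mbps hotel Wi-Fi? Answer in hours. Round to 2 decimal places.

40 min = 2400 s
Audio total: 112 + 640 = 752 kbps = 0.752 Mbps.
Total bitrate: 14.752 Mbps.
File: 14.752 Mbps × 2400 s = 35404.8 Mb.
With 8% container overhead: ×1.08. → 38237.2 Mb.
At 3 Mbps: 38237.2 / 3 = 12745.7 s ≈ 3.54 hours.

3.54 hours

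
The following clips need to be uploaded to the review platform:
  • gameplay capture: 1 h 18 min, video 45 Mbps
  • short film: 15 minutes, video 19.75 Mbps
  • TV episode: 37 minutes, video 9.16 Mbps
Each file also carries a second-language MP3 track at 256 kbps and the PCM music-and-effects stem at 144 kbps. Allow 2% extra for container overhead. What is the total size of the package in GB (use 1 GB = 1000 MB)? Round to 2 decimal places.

Audio total: 256 + 144 = 400 kbps = 0.400 Mbps.
gameplay capture: 45.400 Mbps × 4680 s × 1.02 = 216721.4 Mb
short film: 20.150 Mbps × 900 s × 1.02 = 18497.7 Mb
TV episode: 9.560 Mbps × 2220 s × 1.02 = 21647.7 Mb
Total: 256866.8 Mb = 32108.4 MB.
= 32.11 GB.

32.11 GB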